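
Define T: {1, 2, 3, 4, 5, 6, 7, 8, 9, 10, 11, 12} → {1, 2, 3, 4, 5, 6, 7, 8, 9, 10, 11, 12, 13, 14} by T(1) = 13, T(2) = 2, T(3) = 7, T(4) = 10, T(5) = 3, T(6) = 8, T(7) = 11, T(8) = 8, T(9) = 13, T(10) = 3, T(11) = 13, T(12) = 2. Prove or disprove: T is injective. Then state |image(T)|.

7

T(6) = 8 = T(8) with 6 ≠ 8, so T is not injective.
The image of T is {2, 3, 7, 8, 10, 11, 13}, which has 7 elements.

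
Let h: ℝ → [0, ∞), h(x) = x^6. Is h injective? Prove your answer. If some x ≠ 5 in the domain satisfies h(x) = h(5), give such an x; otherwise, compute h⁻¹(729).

h(5) = 15625 = (−5)^6 = h(−5) (since 6 is even), with 5 ≠ −5. So h is not injective.
For the follow-up, such an x exists: taking x = −5 ∈ ℝ gives h(−5) = 15625 = h(5) with −5 ≠ 5.

-5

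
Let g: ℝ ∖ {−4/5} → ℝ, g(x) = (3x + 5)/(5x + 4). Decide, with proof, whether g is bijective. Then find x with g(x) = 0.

If g(x) = 3/5, cross-multiplying gives 5(3x + 5) = 3(5x + 4), which simplifies to 25 = 12 — false.  So 3/5 has no preimage and g is not surjective.
Thus g is not bijective.
Solving g(x) = 0: cross-multiplying gives 3x + 5 = 0(5x + 4), which rearranges to 3x = −5, so x = −5/3.

-5/3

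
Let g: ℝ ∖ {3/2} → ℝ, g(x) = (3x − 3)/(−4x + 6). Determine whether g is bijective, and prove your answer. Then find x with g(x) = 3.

7/5

If g(x) = −3/4, cross-multiplying gives −4(3x − 3) = 3(−4x + 6), which simplifies to 12 = 18 — false.  So −3/4 has no preimage and g is not surjective.
Therefore g is not bijective.
Solving g(x) = 3: cross-multiplying gives 3x − 3 = 3(−4x + 6), which rearranges to 15x = 21, so x = 7/5.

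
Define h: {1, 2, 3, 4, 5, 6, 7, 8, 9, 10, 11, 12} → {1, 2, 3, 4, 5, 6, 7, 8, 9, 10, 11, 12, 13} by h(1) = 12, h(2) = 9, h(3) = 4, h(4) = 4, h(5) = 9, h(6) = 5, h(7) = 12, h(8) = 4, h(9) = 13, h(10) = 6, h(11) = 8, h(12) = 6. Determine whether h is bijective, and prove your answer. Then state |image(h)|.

h(3) = 4 = h(4) with 3 ≠ 4, so h is not injective, hence not bijective.
The image of h is {4, 5, 6, 8, 9, 12, 13}, which has 7 elements.

7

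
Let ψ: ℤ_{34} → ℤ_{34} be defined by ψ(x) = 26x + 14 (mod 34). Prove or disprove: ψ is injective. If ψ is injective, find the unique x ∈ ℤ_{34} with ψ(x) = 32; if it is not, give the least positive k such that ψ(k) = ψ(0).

We have gcd(26, 34) = 2 > 1. Taking x_1 = 0 and x_2 = 17: ψ(0) = 14 and ψ(17) = 26·17 + 14 = 456 ≡ 14 (mod 34).
So ψ(0) = ψ(17) while 0 ≠ 17, thus ψ is not injective.
Since ψ is not injective, we find the least positive k with ψ(k) = ψ(0): this means 26k ≡ 0 (mod 34), i.e. 34 ∣ 26k. Since gcd(26, 34) = 2, dividing through by 2 this holds exactly when 17 ∣ 13k, and as gcd(13, 17) = 1, exactly when 17 ∣ k.
The smallest positive such k is 17.

17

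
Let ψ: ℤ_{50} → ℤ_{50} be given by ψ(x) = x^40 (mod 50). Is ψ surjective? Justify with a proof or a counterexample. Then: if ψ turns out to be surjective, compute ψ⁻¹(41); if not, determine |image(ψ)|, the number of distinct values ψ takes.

ψ(1) = 1^40 = 1.
ψ(3): Repeated squaring mod 50: 3^1 ≡ 3, 3^2 ≡ 3² = 9, 3^4 ≡ 9² = 81 ≡ 31, 3^8 ≡ 31² = 961 ≡ 11, 3^16 ≡ 11² = 121 ≡ 21, 3^32 ≡ 21² = 441 ≡ 41. Since 40 = 32 + 8, 3^40 ≡ 41·11: 41·11 = 451 ≡ 1. So 3^40 ≡ 1 (mod 50).
So ψ(1) = ψ(3) = 1 while 1 ≠ 3, so ψ is not injective.
A non-injective map from the 50-element set ℤ_{50} to itself takes at most 49 distinct values, so it cannot be surjective. Hence ψ is not surjective.
Since ψ is not surjective, we determine |image(ψ)|. Computing x^40 mod 50 for each x (by repeated squaring, reducing mod 50 at every step), the values ψ(0), ψ(1), …, ψ(49) are: 0, 1, 26, 1, 26, 25, 26, 1, 26, 1, 0, 1, 26, 1, 26, 25, 26, 1, 26, 1, 0, 1, 26, 1, 26, 25, 26, 1, 26, 1, 0, 1, 26, 1, 26, 25, 26, 1, 26, 1, 0, 1, 26, 1, 26, 25, 26, 1, 26, 1.
The distinct values are {0, 1, 25, 26}; there are 4 of them.

4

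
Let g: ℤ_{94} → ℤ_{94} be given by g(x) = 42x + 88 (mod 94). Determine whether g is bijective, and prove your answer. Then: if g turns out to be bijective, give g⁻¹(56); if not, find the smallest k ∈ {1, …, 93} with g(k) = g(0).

47

We have gcd(42, 94) = 2 > 1. Taking a = 0 and b = 47: g(0) = 88 and g(47) = 42·47 + 88 = 2062 ≡ 88 (mod 94).
So g(0) = g(47) while 0 ≠ 47, thus g is not injective, hence not bijective.
Since g is not bijective, we find the least positive k with g(k) = g(0): this means 42k ≡ 0 (mod 94), i.e. 94 ∣ 42k. Since gcd(42, 94) = 2, dividing through by 2 this holds exactly when 47 ∣ 21k, and as gcd(21, 47) = 1, exactly when 47 ∣ k.
The smallest positive such k is 47.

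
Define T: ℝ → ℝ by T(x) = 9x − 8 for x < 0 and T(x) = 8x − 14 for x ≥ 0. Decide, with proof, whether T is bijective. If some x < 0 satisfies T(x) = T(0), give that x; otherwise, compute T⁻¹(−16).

-2/3

Both pieces are strictly increasing (slopes 9 and 8), so each is injective on its own interval.
The left piece maps (−∞, 0) onto (−∞, −8); the right piece maps [0, ∞) onto [−14, ∞).
These images overlap. In particular T(0) = −14 (right piece), and solving 9x − 8 = −14 on the left piece gives x = −2/3 < 0.
So T(−2/3) = T(0) with −2/3 ≠ 0, and T is not injective, hence not bijective. This x = −2/3 is the requested value below 0.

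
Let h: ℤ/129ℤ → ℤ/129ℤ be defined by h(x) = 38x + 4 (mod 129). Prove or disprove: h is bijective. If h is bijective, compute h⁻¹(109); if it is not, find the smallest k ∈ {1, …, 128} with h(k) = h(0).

108

Suppose h(a) = h(b) in ℤ/129ℤ. Then 38a + 4 ≡ 38b + 4 (mod 129), thus 38(a − b) ≡ 0 (mod 129).
Since gcd(38, 129) = 1, 38 is invertible modulo 129, therefore a − b ≡ 0 (mod 129), i.e. a = b.
We now compute 38⁻¹ mod 129 explicitly. Euclid's algorithm: 129 = 3·38 + 15, 38 = 2·15 + 8, 15 = 1·8 + 7, 8 = 1·7 + 1; back-substituting gives 1 = 17·38 − 5·129, so 38⁻¹ ≡ 17 (mod 129).
Then y ↦ 17(y − 4) is a two-sided inverse to h, so every y ∈ ℤ/129ℤ has a preimage.
Thus h is bijective.
Since h is bijective, we compute h⁻¹(109): solve 38x + 4 ≡ 109 (mod 129), i.e. 38x ≡ 105 (mod 129).
Multiplying by 38⁻¹ = 17 gives x ≡ 17·105 = 1785 = 13·129 + 108 ≡ 108 (mod 129).
Check: h(108) = 38·108 + 4 = 4108 = 31·129 + 109 ≡ 109 (mod 129).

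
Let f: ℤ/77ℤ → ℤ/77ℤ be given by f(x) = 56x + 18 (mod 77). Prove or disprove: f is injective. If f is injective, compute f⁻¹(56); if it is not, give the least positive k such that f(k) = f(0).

11

We have gcd(56, 77) = 7 > 1. Taking u = 0 and v = 11: f(0) = 18 and f(11) = 56·11 + 18 = 634 ≡ 18 (mod 77).
So f(0) = f(11) while 0 ≠ 11, hence f is not injective.
Since f is not injective, we find the least positive k with f(k) = f(0): this means 56k ≡ 0 (mod 77), i.e. 77 ∣ 56k. Since gcd(56, 77) = 7, dividing through by 7 this holds exactly when 11 ∣ 8k, and as gcd(8, 11) = 1, exactly when 11 ∣ k.
The smallest positive such k is 11.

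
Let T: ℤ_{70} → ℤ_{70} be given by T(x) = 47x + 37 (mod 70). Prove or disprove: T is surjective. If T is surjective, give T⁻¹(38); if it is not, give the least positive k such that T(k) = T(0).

3

By definition, surjectivity means every element of the codomain has a preimage under T.
Since gcd(47, 70) = 1, 47 is invertible modulo 70. Euclid's algorithm: 70 = 1·47 + 23, 47 = 2·23 + 1; back-substituting gives 1 = 3·47 − 2·70, so 47⁻¹ ≡ 3 (mod 70).
For any y ∈ ℤ_{70}, x = 3(y − 37) mod 70 satisfies T(x) = 47·3(y − 37) + 37 ≡ y (since 47·3 ≡ 1 mod 70). So every y has a preimage.
Thus T is surjective.
Since T is surjective, we compute T⁻¹(38): solve 47x + 37 ≡ 38 (mod 70), i.e. 47x ≡ 1 (mod 70).
Multiplying by 47⁻¹ = 3 gives x ≡ 3·1 = 3 ≡ 3 (mod 70).
Check: T(3) = 47·3 + 37 = 178 = 2·70 + 38 ≡ 38 (mod 70).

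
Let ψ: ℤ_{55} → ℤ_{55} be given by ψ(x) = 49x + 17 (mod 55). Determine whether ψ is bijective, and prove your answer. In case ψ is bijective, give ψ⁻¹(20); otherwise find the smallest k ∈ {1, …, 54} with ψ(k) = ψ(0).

If ψ(s) = ψ(t), then 49s ≡ 49t (mod 55). Because gcd(49, 55) = 1, we may cancel 49 to get s ≡ t (mod 55).
We now compute 49⁻¹ mod 55 explicitly. Euclid's algorithm: 55 = 1·49 + 6, 49 = 8·6 + 1; back-substituting gives 1 = 9·49 − 8·55, so 49⁻¹ ≡ 9 (mod 55).
For any y ∈ ℤ_{55}, x = 9(y − 17) mod 55 satisfies ψ(x) = 49·9(y − 17) + 17 ≡ y (since 49·9 ≡ 1 mod 55). So every y has a preimage.
Thus ψ is bijective.
Since ψ is bijective, we compute ψ⁻¹(20): solve 49x + 17 ≡ 20 (mod 55), i.e. 49x ≡ 3 (mod 55).
Multiplying by 49⁻¹ = 9 gives x ≡ 9·3 = 27 ≡ 27 (mod 55).
Check: ψ(27) = 49·27 + 17 = 1340 = 24·55 + 20 ≡ 20 (mod 55).

27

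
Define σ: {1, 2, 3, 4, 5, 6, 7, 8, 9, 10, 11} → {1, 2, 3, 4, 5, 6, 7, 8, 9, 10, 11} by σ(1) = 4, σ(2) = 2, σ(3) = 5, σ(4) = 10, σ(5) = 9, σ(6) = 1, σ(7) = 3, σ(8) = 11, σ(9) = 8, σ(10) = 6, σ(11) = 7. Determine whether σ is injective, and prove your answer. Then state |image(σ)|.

The values σ(1), …, σ(11) are 4, 2, 5, 10, 9, 1, 3, 11, 8, 6, 7 — all distinct.
So σ(s) = σ(t) only when s = t, and σ is injective.
The image of σ is {1, 2, 3, 4, 5, 6, 7, 8, 9, 10, 11}, which has 11 elements.

11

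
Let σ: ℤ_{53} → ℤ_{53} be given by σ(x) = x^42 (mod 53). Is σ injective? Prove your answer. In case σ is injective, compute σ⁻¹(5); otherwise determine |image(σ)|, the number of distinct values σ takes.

27

σ(26): Repeated squaring mod 53: 26^1 ≡ 26, 26^2 ≡ 26² = 676 ≡ 40, 26^4 ≡ 40² = 1600 ≡ 10, 26^8 ≡ 10² = 100 ≡ 47, 26^16 ≡ 47² = 2209 ≡ 36, 26^32 ≡ 36² = 1296 ≡ 24. Since 42 = 32 + 8 + 2, 26^42 ≡ 24·47·40: 24·47 = 1128 ≡ 15, then 15·40 = 600 ≡ 17. So 26^42 ≡ 17 (mod 53).
σ(27): Repeated squaring mod 53: 27^1 ≡ 27, 27^2 ≡ 27² = 729 ≡ 40, 27^4 ≡ 40² = 1600 ≡ 10, 27^8 ≡ 10² = 100 ≡ 47, 27^16 ≡ 47² = 2209 ≡ 36, 27^32 ≡ 36² = 1296 ≡ 24. Since 42 = 32 + 8 + 2, 27^42 ≡ 24·47·40: 24·47 = 1128 ≡ 15, then 15·40 = 600 ≡ 17. So 27^42 ≡ 17 (mod 53).
So σ(26) = σ(27) = 17 while 26 ≠ 27, therefore σ is not injective.
Since σ is not injective, we determine |image(σ)|. Computing x^42 mod 53 for each x (by repeated squaring, reducing mod 53 at every step), the values σ(0), σ(1), …, σ(52) are: 0, 1, 25, 38, 42, 40, 49, 28, 43, 13, 46, 47, 6, 24, 11, 36, 15, 16, 7, 29, 37, 4, 9, 52, 44, 10, 17, 17, 10, 44, 52, 9, 4, 37, 29, 7, 16, 15, 36, 11, 24, 6, 47, 46, 13, 43, 28, 49, 40, 42, 38, 25, 1.
The distinct values are {0, 1, 4, 6, 7, 9, 10, 11, 13, 15, 16, 17, 24, 25, 28, 29, 36, 37, 38, 40, 42, 43, 44, 46, 47, 49, 52}; there are 27 of them.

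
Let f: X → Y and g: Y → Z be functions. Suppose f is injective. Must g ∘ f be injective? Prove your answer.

not injective

No. Take X = Y = Z = {1, 2}, f = identity (injective), and g(x) = 1 for every x.
Then (g ∘ f)(1) = 1 = (g ∘ f)(2) with 1 ≠ 2, so g ∘ f is not injective.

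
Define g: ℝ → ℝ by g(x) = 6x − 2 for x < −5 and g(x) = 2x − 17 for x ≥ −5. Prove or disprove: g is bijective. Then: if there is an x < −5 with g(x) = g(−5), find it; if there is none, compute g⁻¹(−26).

-9/2

Both pieces are strictly increasing (slopes 6 and 2), so each is injective on its own interval.
The left piece maps (−∞, −5) onto (−∞, −32); the right piece maps [−5, ∞) onto [−27, ∞).
The images leave a gap (−32 has no preimage), so g is not surjective, hence not bijective.
Because the two images are disjoint, no x < −5 has g(x) = g(−5), so we compute g⁻¹(−26): −26 lies in [−27, ∞), so solve 2x − 17 = −26: x = (−26 + 17)/2 = −9/2.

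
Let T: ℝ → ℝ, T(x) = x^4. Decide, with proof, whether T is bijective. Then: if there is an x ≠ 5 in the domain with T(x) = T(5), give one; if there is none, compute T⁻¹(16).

-5

T(5) = 625 = (−5)^4 = T(−5) (since 4 is even), with 5 ≠ −5. So T is not injective, hence not bijective.
For the follow-up, such an x exists: taking x = −5 ∈ ℝ gives T(−5) = 625 = T(5) with −5 ≠ 5.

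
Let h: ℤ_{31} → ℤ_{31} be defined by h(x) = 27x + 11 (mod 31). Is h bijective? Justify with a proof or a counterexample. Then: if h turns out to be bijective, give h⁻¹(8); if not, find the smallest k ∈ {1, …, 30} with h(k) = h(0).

24

Recall that injectivity means: for all a, b in the domain, h(a) = h(b) implies a = b.
If h(a) = h(b), then 27a ≡ 27b (mod 31). Because gcd(27, 31) = 1, we may cancel 27 to get a ≡ b (mod 31).
We now compute 27⁻¹ mod 31 explicitly. Euclid's algorithm: 31 = 1·27 + 4, 27 = 6·4 + 3, 4 = 1·3 + 1; back-substituting gives 1 = 23·27 − 20·31, so 27⁻¹ ≡ 23 (mod 31).
Then y ↦ 23(y − 11) is a two-sided inverse to h, so every y ∈ ℤ_{31} has a preimage.
Hence h is bijective.
Since h is bijective, we find h⁻¹(8): we need 27x ≡ 8 − 11 ≡ 28 (mod 31). Using 27⁻¹ = 23: x ≡ 23·28 = 644 = 20·31 + 24, so x = 24.
Check: h(24) = 27·24 + 11 = 659 = 21·31 + 8 ≡ 8 (mod 31).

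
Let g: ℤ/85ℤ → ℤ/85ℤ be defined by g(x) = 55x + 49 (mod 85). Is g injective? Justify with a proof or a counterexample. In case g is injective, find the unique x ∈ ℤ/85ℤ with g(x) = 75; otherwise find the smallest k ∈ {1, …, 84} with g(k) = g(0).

Recall that g is injective when g(a) = g(b) forces a = b.
We have gcd(55, 85) = 5 > 1. Taking a = 0 and b = 17: g(0) = 49 and g(17) = 55·17 + 49 = 984 ≡ 49 (mod 85).
So g(0) = g(17) while 0 ≠ 17, so g is not injective.
Since g is not injective, we find the least positive k with g(k) = g(0): this means 55k ≡ 0 (mod 85), i.e. 85 ∣ 55k. Since gcd(55, 85) = 5, dividing through by 5 this holds exactly when 17 ∣ 11k, and as gcd(11, 17) = 1, exactly when 17 ∣ k.
The smallest positive such k is 17.

17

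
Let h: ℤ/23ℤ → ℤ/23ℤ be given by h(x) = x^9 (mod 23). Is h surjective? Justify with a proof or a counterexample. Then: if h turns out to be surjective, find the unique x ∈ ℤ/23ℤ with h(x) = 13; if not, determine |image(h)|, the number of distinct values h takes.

Since 23 is prime, the nonzero elements of ℤ/23ℤ form a cyclic group of order 22.
As gcd(9, 22) = 1, raising to the 9th power is a bijection on this group: if s^9 ≡ t^9 then (st^{−1})^9 = 1, and the only element of order dividing gcd(9, 22) = 1 is 1, so s = t.
With h(0) = 0 this makes h injective on all of ℤ/23ℤ, hence bijective (finite equal-size domain and codomain). In particular h is surjective.
Since h is surjective, we find the preimage of 13. The inverse of x ↦ x^9 on (ℤ/23ℤ)^× is x ↦ x^5, because 9·5 = 45 = 2·22 + 1 ≡ 1 (mod 22) and x^{22} = 1 for x ≠ 0 (Fermat). So h⁻¹(13) = 13^5 mod 23.
Repeated squaring mod 23: 13^1 ≡ 13, 13^2 ≡ 13² = 169 ≡ 8, 13^4 ≡ 8² = 64 ≡ 18. Since 5 = 4 + 1, 13^5 ≡ 18·13: 18·13 = 234 ≡ 4. So 13^5 ≡ 4 (mod 23).
Hence h⁻¹(13) = 4.

4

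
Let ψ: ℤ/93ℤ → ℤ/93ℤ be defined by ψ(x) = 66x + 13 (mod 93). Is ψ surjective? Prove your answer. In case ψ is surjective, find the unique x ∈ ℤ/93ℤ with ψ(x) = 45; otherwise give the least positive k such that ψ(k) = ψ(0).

Recall that ψ is surjective if every y in the codomain equals ψ(x) for some x in the domain.
Since gcd(66, 93) = 3, we have 66x ≡ 0 (mod 3) for all x, so ψ(x) ≡ 1 (mod 3).
But 0 ≢ 1 (mod 3), so 0 ∈ ℤ/93ℤ has no preimage. Hence ψ is not surjective.
Since ψ is not surjective, we find the least positive k with ψ(k) = ψ(0): this means 66k ≡ 0 (mod 93), i.e. 93 ∣ 66k. Since gcd(66, 93) = 3, dividing through by 3 this holds exactly when 31 ∣ 22k, and as gcd(22, 31) = 1, exactly when 31 ∣ k.
The smallest positive such k is 31.

31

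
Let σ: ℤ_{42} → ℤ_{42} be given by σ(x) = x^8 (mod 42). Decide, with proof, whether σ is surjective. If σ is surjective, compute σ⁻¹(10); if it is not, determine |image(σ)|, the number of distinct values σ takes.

σ(4): Repeated squaring mod 42: 4^1 ≡ 4, 4^2 ≡ 4² = 16, 4^4 ≡ 16² = 256 ≡ 4, 4^8 ≡ 4² = 16. So 4^8 ≡ 16 (mod 42).
σ(10): Repeated squaring mod 42: 10^1 ≡ 10, 10^2 ≡ 10² = 100 ≡ 16, 10^4 ≡ 16² = 256 ≡ 4, 10^8 ≡ 4² = 16. So 10^8 ≡ 16 (mod 42).
So σ(4) = σ(10) = 16 while 4 ≠ 10, so σ is not injective.
A non-injective map from the 42-element set ℤ_{42} to itself takes at most 41 distinct values, so it cannot be surjective. So σ is not surjective.
Since σ is not surjective, we determine |image(σ)|. Computing x^8 mod 42 for each x (by repeated squaring, reducing mod 42 at every step), the values σ(0), σ(1), …, σ(41) are: 0, 1, 4, 9, 16, 25, 36, 7, 22, 39, 16, 37, 18, 1, 28, 15, 4, 37, 30, 25, 22, 21, 22, 25, 30, 37, 4, 15, 28, 1, 18, 37, 16, 39, 22, 7, 36, 25, 16, 9, 4, 1.
The distinct values are {0, 1, 4, 7, 9, 15, 16, 18, 21, 22, 25, 28, 30, 36, 37, 39}; there are 16 of them.

16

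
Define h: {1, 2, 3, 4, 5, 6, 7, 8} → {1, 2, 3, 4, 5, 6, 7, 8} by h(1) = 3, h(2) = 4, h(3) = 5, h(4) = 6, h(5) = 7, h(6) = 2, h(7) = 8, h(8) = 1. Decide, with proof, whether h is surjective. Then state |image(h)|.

8

Every element of the codomain has a preimage: 1 = h(8), 2 = h(6), 3 = h(1), 4 = h(2), 5 = h(3), 6 = h(4), 7 = h(5), 8 = h(7).
Therefore h is surjective.
The image of h is {1, 2, 3, 4, 5, 6, 7, 8}, which has 8 elements.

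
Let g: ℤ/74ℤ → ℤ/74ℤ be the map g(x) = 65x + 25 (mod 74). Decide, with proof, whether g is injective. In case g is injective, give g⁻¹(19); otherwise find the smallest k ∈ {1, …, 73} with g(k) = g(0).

If g(x_1) = g(x_2), then 65x_1 ≡ 65x_2 (mod 74). Because gcd(65, 74) = 1, we may cancel 65 to get x_1 ≡ x_2 (mod 74).
Thus g is injective.
We now compute 65⁻¹ mod 74 explicitly. Euclid's algorithm: 74 = 1·65 + 9, 65 = 7·9 + 2, 9 = 4·2 + 1; back-substituting gives 1 = 41·65 − 36·74, so 65⁻¹ ≡ 41 (mod 74).
Since g is injective, we find g⁻¹(19): we need 65x ≡ 19 − 25 ≡ 68 (mod 74). Using 65⁻¹ = 41: x ≡ 41·68 = 2788 = 37·74 + 50, so x = 50.
Check: g(50) = 65·50 + 25 = 3275 = 44·74 + 19 ≡ 19 (mod 74).

50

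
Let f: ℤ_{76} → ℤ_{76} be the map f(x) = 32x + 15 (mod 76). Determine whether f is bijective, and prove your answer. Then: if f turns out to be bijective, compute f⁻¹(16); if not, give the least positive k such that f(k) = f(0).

We have gcd(32, 76) = 4 > 1. Taking u = 0 and v = 19: f(0) = 15 and f(19) = 32·19 + 15 = 623 ≡ 15 (mod 76).
So f(0) = f(19) while 0 ≠ 19, hence f is not injective, hence not bijective.
Since f is not bijective, we find the least positive k with f(k) = f(0): this means 32k ≡ 0 (mod 76), i.e. 76 ∣ 32k. Since gcd(32, 76) = 4, dividing through by 4 this holds exactly when 19 ∣ 8k, and as gcd(8, 19) = 1, exactly when 19 ∣ k.
The smallest positive such k is 19.

19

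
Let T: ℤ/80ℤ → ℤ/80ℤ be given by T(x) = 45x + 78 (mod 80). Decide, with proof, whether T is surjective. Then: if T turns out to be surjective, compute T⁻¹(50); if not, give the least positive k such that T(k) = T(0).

By definition, T is surjective if every y in the codomain equals T(x) for some x in the domain.
Since gcd(45, 80) = 5, we have 45x ≡ 0 (mod 5) for all x, so T(x) ≡ 3 (mod 5).
But 0 ≢ 3 (mod 5), so 0 ∈ ℤ/80ℤ has no preimage. Hence T is not surjective.
Since T is not surjective, we find the least positive k with T(k) = T(0): this means 45k ≡ 0 (mod 80), i.e. 80 ∣ 45k. Since gcd(45, 80) = 5, dividing through by 5 this holds exactly when 16 ∣ 9k, and as gcd(9, 16) = 1, exactly when 16 ∣ k.
The smallest positive such k is 16.

16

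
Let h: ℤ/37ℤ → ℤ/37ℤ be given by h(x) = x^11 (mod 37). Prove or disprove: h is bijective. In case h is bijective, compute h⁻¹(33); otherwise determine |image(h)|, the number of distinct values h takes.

Since 37 is prime, the nonzero elements of ℤ/37ℤ form a cyclic group of order 36.
As gcd(11, 36) = 1, raising to the 11th power is a bijection on this group: if s^11 ≡ t^11 then (st^{−1})^11 = 1, and the only element of order dividing gcd(11, 36) = 1 is 1, so s = t.
With h(0) = 0 this makes h injective on all of ℤ/37ℤ, hence bijective (finite equal-size domain and codomain). In particular h is bijective.
Since h is bijective, we find the preimage of 33. The inverse of x ↦ x^11 on (ℤ/37ℤ)^× is x ↦ x^23, because 11·23 = 253 = 7·36 + 1 ≡ 1 (mod 36) and x^{36} = 1 for x ≠ 0 (Fermat). So h⁻¹(33) = 33^23 mod 37.
Repeated squaring mod 37: 33^1 ≡ 33, 33^2 ≡ 33² = 1089 ≡ 16, 33^4 ≡ 16² = 256 ≡ 34, 33^8 ≡ 34² = 1156 ≡ 9, 33^16 ≡ 9² = 81 ≡ 7. Since 23 = 16 + 4 + 2 + 1, 33^23 ≡ 7·34·16·33: 7·34 = 238 ≡ 16, then 16·16 = 256 ≡ 34, then 34·33 = 1122 ≡ 12. So 33^23 ≡ 12 (mod 37).
Hence h⁻¹(33) = 12.

12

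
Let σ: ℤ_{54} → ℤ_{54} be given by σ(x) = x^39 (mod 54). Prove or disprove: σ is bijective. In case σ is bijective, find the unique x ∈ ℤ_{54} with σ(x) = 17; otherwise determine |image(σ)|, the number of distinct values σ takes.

σ(0) = 0^39 = 0.
σ(6): Repeated squaring mod 54: 6^1 ≡ 6, 6^2 ≡ 6² = 36, 6^4 ≡ 36² = 1296 ≡ 0, 6^8 ≡ 0² = 0, 6^16 ≡ 0² = 0, 6^32 ≡ 0² = 0. Since 39 = 32 + 4 + 2 + 1, 6^39 ≡ 0·0·36·6: 0·0 = 0, then 0·36 = 0, then 0·6 = 0. So 6^39 ≡ 0 (mod 54).
So σ(0) = σ(6) = 0 while 0 ≠ 6, thus σ is not injective, hence not bijective.
Since σ is not bijective, we determine |image(σ)|. Computing x^39 mod 54 for each x (by repeated squaring, reducing mod 54 at every step), the values σ(0), σ(1), …, σ(53) are: 0, 1, 8, 27, 10, 17, 0, 19, 26, 27, 28, 35, 0, 37, 44, 27, 46, 53, 0, 1, 8, 27, 10, 17, 0, 19, 26, 27, 28, 35, 0, 37, 44, 27, 46, 53, 0, 1, 8, 27, 10, 17, 0, 19, 26, 27, 28, 35, 0, 37, 44, 27, 46, 53.
The distinct values are {0, 1, 8, 10, 17, 19, 26, 27, 28, 35, 37, 44, 46, 53}; there are 14 of them.

14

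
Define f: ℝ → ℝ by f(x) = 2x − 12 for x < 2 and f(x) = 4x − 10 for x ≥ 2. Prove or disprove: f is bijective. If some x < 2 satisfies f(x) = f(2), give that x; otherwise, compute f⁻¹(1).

11/4

Both pieces are strictly increasing (slopes 2 and 4), so each is injective on its own interval.
The left piece maps (−∞, 2) onto (−∞, −8); the right piece maps [2, ∞) onto [−2, ∞).
The images leave a gap (−8 has no preimage), so f is not surjective, hence not bijective.
Because the two images are disjoint, no x < 2 has f(x) = f(2), so we compute f⁻¹(1): 1 lies in [−2, ∞), so solve 4x − 10 = 1: x = (1 + 10)/4 = 11/4.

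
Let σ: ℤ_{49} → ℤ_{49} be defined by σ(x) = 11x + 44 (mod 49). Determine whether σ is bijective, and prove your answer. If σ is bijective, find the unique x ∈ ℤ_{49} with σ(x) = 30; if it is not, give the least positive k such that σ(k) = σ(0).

21

Suppose σ(u) = σ(v) in ℤ_{49}. Then 11u + 44 ≡ 11v + 44 (mod 49), therefore 11(u − v) ≡ 0 (mod 49).
Since gcd(11, 49) = 1, 11 is invertible modulo 49, hence u − v ≡ 0 (mod 49), i.e. u = v.
We now compute 11⁻¹ mod 49 explicitly. Euclid's algorithm: 49 = 4·11 + 5, 11 = 2·5 + 1; back-substituting gives 1 = 9·11 − 2·49, so 11⁻¹ ≡ 9 (mod 49).
For any y ∈ ℤ_{49}, x = 9(y − 44) mod 49 satisfies σ(x) = 11·9(y − 44) + 44 ≡ y (since 11·9 ≡ 1 mod 49). So every y has a preimage.
Thus σ is bijective.
Since σ is bijective, we find σ⁻¹(30): we need 11x ≡ 30 − 44 ≡ 35 (mod 49). Using 11⁻¹ = 9: x ≡ 9·35 = 315 = 6·49 + 21, so x = 21.
Check: σ(21) = 11·21 + 44 = 275 = 5·49 + 30 ≡ 30 (mod 49).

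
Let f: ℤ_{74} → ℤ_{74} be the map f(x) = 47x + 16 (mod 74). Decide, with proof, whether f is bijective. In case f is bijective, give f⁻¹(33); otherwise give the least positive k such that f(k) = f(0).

If f(u) = f(v), then 47u ≡ 47v (mod 74). Because gcd(47, 74) = 1, we may cancel 47 to get u ≡ v (mod 74).
We now compute 47⁻¹ mod 74 explicitly. Euclid's algorithm: 74 = 1·47 + 27, 47 = 1·27 + 20, 27 = 1·20 + 7, 20 = 2·7 + 6, 7 = 1·6 + 1; back-substituting gives 1 = 63·47 − 40·74, so 47⁻¹ ≡ 63 (mod 74).
Then y ↦ 63(y − 16) is a two-sided inverse to f, so every y ∈ ℤ_{74} has a preimage.
Thus f is bijective.
Since f is bijective, we find f⁻¹(33): we need 47x ≡ 33 − 16 ≡ 17 (mod 74). Using 47⁻¹ = 63: x ≡ 63·17 = 1071 = 14·74 + 35, so x = 35.
Check: f(35) = 47·35 + 16 = 1661 = 22·74 + 33 ≡ 33 (mod 74).

35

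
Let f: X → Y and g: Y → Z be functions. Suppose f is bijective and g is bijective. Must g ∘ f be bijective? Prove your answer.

Injectivity: if g(f(s)) = g(f(t)) then f(s) = f(t) (g injective) so s = t (f injective).
Surjectivity: for c ∈ Z pick b with g(b) = c, then a with f(a) = b; then (g ∘ f)(a) = c.
Therefore g ∘ f is bijective.

bijective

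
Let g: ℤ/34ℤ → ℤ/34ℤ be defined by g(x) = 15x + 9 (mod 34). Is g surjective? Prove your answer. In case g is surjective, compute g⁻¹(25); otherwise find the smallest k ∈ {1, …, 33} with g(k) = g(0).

Since gcd(15, 34) = 1, 15 is invertible modulo 34. Euclid's algorithm: 34 = 2·15 + 4, 15 = 3·4 + 3, 4 = 1·3 + 1; back-substituting gives 1 = 25·15 − 11·34, so 15⁻¹ ≡ 25 (mod 34).
Then y ↦ 25(y − 9) is a two-sided inverse to g, so every y ∈ ℤ/34ℤ has a preimage.
Thus g is surjective.
Since g is surjective, we find g⁻¹(25): we need 15x ≡ 25 − 9 ≡ 16 (mod 34). Using 15⁻¹ = 25: x ≡ 25·16 = 400 = 11·34 + 26, so x = 26.
Check: g(26) = 15·26 + 9 = 399 = 11·34 + 25 ≡ 25 (mod 34).

26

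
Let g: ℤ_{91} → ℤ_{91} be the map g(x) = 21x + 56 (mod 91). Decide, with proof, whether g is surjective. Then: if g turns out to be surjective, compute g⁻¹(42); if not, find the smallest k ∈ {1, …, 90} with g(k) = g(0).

Recall: g is surjective if every y in the codomain equals g(x) for some x in the domain.
Since gcd(21, 91) = 7, we have 21x ≡ 0 (mod 7) for all x, so g(x) ≡ 0 (mod 7).
But 1 ≢ 0 (mod 7), so 1 ∈ ℤ_{91} has no preimage. Hence g is not surjective.
Since g is not surjective, we find the least positive k with g(k) = g(0): this means 21k ≡ 0 (mod 91), i.e. 91 ∣ 21k. Since gcd(21, 91) = 7, dividing through by 7 this holds exactly when 13 ∣ 3k, and as gcd(3, 13) = 1, exactly when 13 ∣ k.
The smallest positive such k is 13.

13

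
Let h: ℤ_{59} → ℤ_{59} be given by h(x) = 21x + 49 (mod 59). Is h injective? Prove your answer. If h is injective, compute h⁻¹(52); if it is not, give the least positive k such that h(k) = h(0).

17

Suppose h(u) = h(v) in ℤ_{59}. Then 21u + 49 ≡ 21v + 49 (mod 59), therefore 21(u − v) ≡ 0 (mod 59).
Since gcd(21, 59) = 1, 21 is invertible modulo 59, thus u − v ≡ 0 (mod 59), i.e. u = v.
So h is injective.
We now compute 21⁻¹ mod 59 explicitly. Euclid's algorithm: 59 = 2·21 + 17, 21 = 1·17 + 4, 17 = 4·4 + 1; back-substituting gives 1 = 45·21 − 16·59, so 21⁻¹ ≡ 45 (mod 59).
Since h is injective, we compute h⁻¹(52): solve 21x + 49 ≡ 52 (mod 59), i.e. 21x ≡ 3 (mod 59).
Multiplying by 21⁻¹ = 45 gives x ≡ 45·3 = 135 = 2·59 + 17 ≡ 17 (mod 59).
Check: h(17) = 21·17 + 49 = 406 = 6·59 + 52 ≡ 52 (mod 59).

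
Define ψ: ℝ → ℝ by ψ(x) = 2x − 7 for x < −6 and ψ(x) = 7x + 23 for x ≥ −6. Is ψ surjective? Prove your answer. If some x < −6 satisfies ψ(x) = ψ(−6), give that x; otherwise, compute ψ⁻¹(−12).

-5

Both pieces are strictly increasing (slopes 2 and 7), so each is injective on its own interval.
The left piece maps (−∞, −6) onto (−∞, −19); the right piece maps [−6, ∞) onto [−19, ∞).
These images together cover ℝ, so ψ is surjective.
Because the two images are disjoint, no x < −6 has ψ(x) = ψ(−6), so we compute ψ⁻¹(−12): −12 lies in [−19, ∞), so solve 7x + 23 = −12: x = (−12 − 23)/7 = −5.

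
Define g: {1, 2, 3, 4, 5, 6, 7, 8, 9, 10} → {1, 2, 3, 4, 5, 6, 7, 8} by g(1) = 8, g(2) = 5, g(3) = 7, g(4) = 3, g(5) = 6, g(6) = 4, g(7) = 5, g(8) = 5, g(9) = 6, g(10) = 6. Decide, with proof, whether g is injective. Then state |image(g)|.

g(2) = 5 = g(7) with 2 ≠ 7, so g is not injective.
The image of g is {3, 4, 5, 6, 7, 8}, which has 6 elements.

6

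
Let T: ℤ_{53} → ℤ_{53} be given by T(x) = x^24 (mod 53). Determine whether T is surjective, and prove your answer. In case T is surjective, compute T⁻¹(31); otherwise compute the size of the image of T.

T(2): Repeated squaring mod 53: 2^1 ≡ 2, 2^2 ≡ 2² = 4, 2^4 ≡ 4² = 16, 2^8 ≡ 16² = 256 ≡ 44, 2^16 ≡ 44² = 1936 ≡ 28. Since 24 = 16 + 8, 2^24 ≡ 28·44: 28·44 = 1232 ≡ 13. So 2^24 ≡ 13 (mod 53).
T(7): Repeated squaring mod 53: 7^1 ≡ 7, 7^2 ≡ 7² = 49, 7^4 ≡ 49² = 2401 ≡ 16, 7^8 ≡ 16² = 256 ≡ 44, 7^16 ≡ 44² = 1936 ≡ 28. Since 24 = 16 + 8, 7^24 ≡ 28·44: 28·44 = 1232 ≡ 13. So 7^24 ≡ 13 (mod 53).
So T(2) = T(7) = 13 while 2 ≠ 7, so T is not injective.
A non-injective map from the 53-element set ℤ_{53} to itself takes at most 52 distinct values, so it cannot be surjective. Hence T is not surjective.
Since T is not surjective, we determine |image(T)|. Computing x^24 mod 53 for each x (by repeated squaring, reducing mod 53 at every step), the values T(0), T(1), …, T(52) are: 0, 1, 13, 47, 10, 36, 28, 13, 24, 36, 44, 46, 46, 16, 10, 49, 47, 42, 44, 16, 42, 28, 15, 1, 15, 24, 49, 49, 24, 15, 1, 15, 28, 42, 16, 44, 42, 47, 49, 10, 16, 46, 46, 44, 36, 24, 13, 28, 36, 10, 47, 13, 1.
The distinct values are {0, 1, 10, 13, 15, 16, 24, 28, 36, 42, 44, 46, 47, 49}; there are 14 of them.

14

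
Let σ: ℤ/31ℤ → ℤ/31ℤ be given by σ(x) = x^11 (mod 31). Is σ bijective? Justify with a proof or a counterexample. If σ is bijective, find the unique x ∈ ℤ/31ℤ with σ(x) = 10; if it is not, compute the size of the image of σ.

Since 31 is prime, the nonzero elements of ℤ/31ℤ form a cyclic group of order 30.
As gcd(11, 30) = 1, raising to the 11th power is a bijection on this group: if s^11 ≡ t^11 then (st^{−1})^11 = 1, and the only element of order dividing gcd(11, 30) = 1 is 1, so s = t.
With σ(0) = 0 this makes σ injective on all of ℤ/31ℤ, hence bijective (finite equal-size domain and codomain). In particular σ is bijective.
Since σ is bijective, we find the preimage of 10. The inverse of x ↦ x^11 on (ℤ/31ℤ)^× is x ↦ x^11, because 11·11 = 121 = 4·30 + 1 ≡ 1 (mod 30) and x^{30} = 1 for x ≠ 0 (Fermat). So σ⁻¹(10) = 10^11 mod 31.
Repeated squaring mod 31: 10^1 ≡ 10, 10^2 ≡ 10² = 100 ≡ 7, 10^4 ≡ 7² = 49 ≡ 18, 10^8 ≡ 18² = 324 ≡ 14. Since 11 = 8 + 2 + 1, 10^11 ≡ 14·7·10: 14·7 = 98 ≡ 5, then 5·10 = 50 ≡ 19. So 10^11 ≡ 19 (mod 31).
Hence σ⁻¹(10) = 19.

19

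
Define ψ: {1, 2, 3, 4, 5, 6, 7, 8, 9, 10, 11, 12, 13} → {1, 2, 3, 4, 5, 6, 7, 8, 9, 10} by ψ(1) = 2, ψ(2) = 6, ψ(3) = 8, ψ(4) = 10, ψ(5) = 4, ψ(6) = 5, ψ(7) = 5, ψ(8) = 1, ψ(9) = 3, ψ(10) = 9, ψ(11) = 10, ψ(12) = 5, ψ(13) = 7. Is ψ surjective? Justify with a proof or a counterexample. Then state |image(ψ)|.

Every element of the codomain has a preimage: 1 = ψ(8), 2 = ψ(1), 3 = ψ(9), 4 = ψ(5), 5 = ψ(6), 6 = ψ(2), 7 = ψ(13), 8 = ψ(3), 9 = ψ(10), 10 = ψ(4).
So ψ is surjective.
The image of ψ is {1, 2, 3, 4, 5, 6, 7, 8, 9, 10}, which has 10 elements.

10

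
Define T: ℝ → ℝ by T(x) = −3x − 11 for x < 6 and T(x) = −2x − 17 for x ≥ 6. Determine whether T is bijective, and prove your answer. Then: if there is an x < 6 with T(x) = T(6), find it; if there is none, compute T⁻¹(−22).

Both pieces are strictly decreasing (slopes −3 and −2), so each is injective on its own interval.
The left piece maps (−∞, 6) onto (−29, ∞); the right piece maps [6, ∞) onto (−∞, −29].
Since −29 = −29, the images partition ℝ: T is injective and surjective, hence bijective.
Because the two images are disjoint, no x < 6 has T(x) = T(6), so we compute T⁻¹(−22): −22 lies in (−29, ∞), so solve −3x − 11 = −22: x = (−22 + 11)/(−3) = 11/3.

11/3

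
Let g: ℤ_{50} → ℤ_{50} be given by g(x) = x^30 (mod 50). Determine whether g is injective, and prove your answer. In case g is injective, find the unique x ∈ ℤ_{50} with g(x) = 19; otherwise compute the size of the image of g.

6

g(4): Repeated squaring mod 50: 4^1 ≡ 4, 4^2 ≡ 4² = 16, 4^4 ≡ 16² = 256 ≡ 6, 4^8 ≡ 6² = 36, 4^16 ≡ 36² = 1296 ≡ 46. Since 30 = 16 + 8 + 4 + 2, 4^30 ≡ 46·36·6·16: 46·36 = 1656 ≡ 6, then 6·6 = 36, then 36·16 = 576 ≡ 26. So 4^30 ≡ 26 (mod 50).
g(6): Repeated squaring mod 50: 6^1 ≡ 6, 6^2 ≡ 6² = 36, 6^4 ≡ 36² = 1296 ≡ 46, 6^8 ≡ 46² = 2116 ≡ 16, 6^16 ≡ 16² = 256 ≡ 6. Since 30 = 16 + 8 + 4 + 2, 6^30 ≡ 6·16·46·36: 6·16 = 96 ≡ 46, then 46·46 = 2116 ≡ 16, then 16·36 = 576 ≡ 26. So 6^30 ≡ 26 (mod 50).
So g(4) = g(6) = 26 while 4 ≠ 6, thus g is not injective.
Since g is not injective, we determine |image(g)|. Computing x^30 mod 50 for each x (by repeated squaring, reducing mod 50 at every step), the values g(0), g(1), …, g(49) are: 0, 1, 24, 49, 26, 25, 26, 49, 24, 1, 0, 1, 24, 49, 26, 25, 26, 49, 24, 1, 0, 1, 24, 49, 26, 25, 26, 49, 24, 1, 0, 1, 24, 49, 26, 25, 26, 49, 24, 1, 0, 1, 24, 49, 26, 25, 26, 49, 24, 1.
The distinct values are {0, 1, 24, 25, 26, 49}; there are 6 of them.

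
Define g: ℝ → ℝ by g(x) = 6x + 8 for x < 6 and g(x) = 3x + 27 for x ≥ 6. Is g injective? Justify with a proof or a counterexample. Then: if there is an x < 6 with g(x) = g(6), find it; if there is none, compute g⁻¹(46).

Both pieces are strictly increasing (slopes 6 and 3), so each is injective on its own interval.
The left piece maps (−∞, 6) onto (−∞, 44); the right piece maps [6, ∞) onto [45, ∞).
These images are disjoint, so no value is attained by both pieces. Therefore g is injective.
Because the two images are disjoint, no x < 6 has g(x) = g(6), so we compute g⁻¹(46): 46 lies in [45, ∞), so solve 3x + 27 = 46: x = (46 − 27)/3 = 19/3.

19/3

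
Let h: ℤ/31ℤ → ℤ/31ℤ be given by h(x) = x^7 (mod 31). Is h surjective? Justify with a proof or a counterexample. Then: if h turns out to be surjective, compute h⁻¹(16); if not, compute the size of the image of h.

Since 31 is prime, the nonzero elements of ℤ/31ℤ form a cyclic group of order 30.
As gcd(7, 30) = 1, raising to the 7th power is a bijection on this group: if x_1^7 ≡ x_2^7 then (x_1x_2^{−1})^7 = 1, and the only element of order dividing gcd(7, 30) = 1 is 1, so x_1 = x_2.
With h(0) = 0 this makes h injective on all of ℤ/31ℤ, hence bijective (finite equal-size domain and codomain). In particular h is surjective.
Since h is surjective, we find the preimage of 16. The inverse of x ↦ x^7 on (ℤ/31ℤ)^× is x ↦ x^13, because 7·13 = 91 = 3·30 + 1 ≡ 1 (mod 30) and x^{30} = 1 for x ≠ 0 (Fermat). So h⁻¹(16) = 16^13 mod 31.
Repeated squaring mod 31: 16^1 ≡ 16, 16^2 ≡ 16² = 256 ≡ 8, 16^4 ≡ 8² = 64 ≡ 2, 16^8 ≡ 2² = 4. Since 13 = 8 + 4 + 1, 16^13 ≡ 4·2·16: 4·2 = 8, then 8·16 = 128 ≡ 4. So 16^13 ≡ 4 (mod 31).
Hence h⁻¹(16) = 4.

4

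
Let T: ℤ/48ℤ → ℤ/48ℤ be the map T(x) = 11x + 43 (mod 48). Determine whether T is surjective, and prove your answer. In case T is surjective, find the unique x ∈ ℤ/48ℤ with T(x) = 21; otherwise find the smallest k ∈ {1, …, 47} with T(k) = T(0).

Recall: T is surjective if every y in the codomain equals T(x) for some x in the domain.
Since gcd(11, 48) = 1, 11 is invertible modulo 48. Euclid's algorithm: 48 = 4·11 + 4, 11 = 2·4 + 3, 4 = 1·3 + 1; back-substituting gives 1 = 35·11 − 8·48, so 11⁻¹ ≡ 35 (mod 48).
For any y ∈ ℤ/48ℤ, x = 35(y − 43) mod 48 satisfies T(x) = 11·35(y − 43) + 43 ≡ y (since 11·35 ≡ 1 mod 48). So every y has a preimage.
Thus T is surjective.
Since T is surjective, we find T⁻¹(21): we need 11x ≡ 21 − 43 ≡ 26 (mod 48). Using 11⁻¹ = 35: x ≡ 35·26 = 910 = 18·48 + 46, so x = 46.
Check: T(46) = 11·46 + 43 = 549 = 11·48 + 21 ≡ 21 (mod 48).

46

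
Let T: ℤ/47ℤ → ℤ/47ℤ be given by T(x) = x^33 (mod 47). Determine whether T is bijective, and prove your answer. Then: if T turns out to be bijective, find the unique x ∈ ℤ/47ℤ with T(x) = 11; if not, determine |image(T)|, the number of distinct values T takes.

31

Since 47 is prime, the nonzero elements of ℤ/47ℤ form a cyclic group of order 46.
As gcd(33, 46) = 1, raising to the 33rd power is a bijection on this group: if x_1^33 ≡ x_2^33 then (x_1x_2^{−1})^33 = 1, and the only element of order dividing gcd(33, 46) = 1 is 1, so x_1 = x_2.
With T(0) = 0 this makes T injective on all of ℤ/47ℤ, hence bijective (finite equal-size domain and codomain). In particular T is bijective.
Since T is bijective, we find the preimage of 11. The inverse of x ↦ x^33 on (ℤ/47ℤ)^× is x ↦ x^7, because 33·7 = 231 = 5·46 + 1 ≡ 1 (mod 46) and x^{46} = 1 for x ≠ 0 (Fermat). So T⁻¹(11) = 11^7 mod 47.
Repeated squaring mod 47: 11^1 ≡ 11, 11^2 ≡ 11² = 121 ≡ 27, 11^4 ≡ 27² = 729 ≡ 24. Since 7 = 4 + 2 + 1, 11^7 ≡ 24·27·11: 24·27 = 648 ≡ 37, then 37·11 = 407 ≡ 31. So 11^7 ≡ 31 (mod 47).
Hence T⁻¹(11) = 31.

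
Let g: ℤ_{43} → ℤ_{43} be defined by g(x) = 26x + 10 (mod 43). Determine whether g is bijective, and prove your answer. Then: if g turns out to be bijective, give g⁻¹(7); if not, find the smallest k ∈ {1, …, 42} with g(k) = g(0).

28

Suppose g(a) = g(b) in ℤ_{43}. Then 26a + 10 ≡ 26b + 10 (mod 43), therefore 26(a − b) ≡ 0 (mod 43).
Since gcd(26, 43) = 1, 26 is invertible modulo 43, thus a − b ≡ 0 (mod 43), i.e. a = b.
We now compute 26⁻¹ mod 43 explicitly. Euclid's algorithm: 43 = 1·26 + 17, 26 = 1·17 + 9, 17 = 1·9 + 8, 9 = 1·8 + 1; back-substituting gives 1 = 5·26 − 3·43, so 26⁻¹ ≡ 5 (mod 43).
Then y ↦ 5(y − 10) is a two-sided inverse to g, so every y ∈ ℤ_{43} has a preimage.
Hence g is bijective.
Since g is bijective, we find g⁻¹(7): we need 26x ≡ 7 − 10 ≡ 40 (mod 43). Using 26⁻¹ = 5: x ≡ 5·40 = 200 = 4·43 + 28, so x = 28.
Check: g(28) = 26·28 + 10 = 738 = 17·43 + 7 ≡ 7 (mod 43).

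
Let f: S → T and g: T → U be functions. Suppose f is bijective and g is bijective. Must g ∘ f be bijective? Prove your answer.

bijective

Injectivity: if g(f(u)) = g(f(v)) then f(u) = f(v) (g injective) so u = v (f injective).
Surjectivity: for c ∈ U pick b with g(b) = c, then a with f(a) = b; then (g ∘ f)(a) = c.
Thus g ∘ f is bijective.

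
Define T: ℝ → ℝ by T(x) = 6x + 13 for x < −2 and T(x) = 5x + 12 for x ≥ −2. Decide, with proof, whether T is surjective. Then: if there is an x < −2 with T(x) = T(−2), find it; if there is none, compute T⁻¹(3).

Both pieces are strictly increasing (slopes 6 and 5), so each is injective on its own interval.
The left piece maps (−∞, −2) onto (−∞, 1); the right piece maps [−2, ∞) onto [2, ∞).
The union (−∞, 1) ∪ [2, ∞) omits the interval between 1 and 2; in particular 1 has no preimage. So T is not surjective.
Because the two images are disjoint, no x < −2 has T(x) = T(−2), so we compute T⁻¹(3): 3 lies in [2, ∞), so solve 5x + 12 = 3: x = (3 − 12)/5 = −9/5.

-9/5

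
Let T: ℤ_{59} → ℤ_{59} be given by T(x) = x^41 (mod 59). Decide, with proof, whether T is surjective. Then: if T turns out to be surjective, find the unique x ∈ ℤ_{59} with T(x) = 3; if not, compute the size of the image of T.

19

Since 59 is prime, the nonzero elements of ℤ_{59} form a cyclic group of order 58.
As gcd(41, 58) = 1, raising to the 41st power is a bijection on this group: if x_1^41 ≡ x_2^41 then (x_1x_2^{−1})^41 = 1, and the only element of order dividing gcd(41, 58) = 1 is 1, so x_1 = x_2.
With T(0) = 0 this makes T injective on all of ℤ_{59}, hence bijective (finite equal-size domain and codomain). In particular T is surjective.
Since T is surjective, we find the preimage of 3. The inverse of x ↦ x^41 on (ℤ_{59})^× is x ↦ x^17, because 41·17 = 697 = 12·58 + 1 ≡ 1 (mod 58) and x^{58} = 1 for x ≠ 0 (Fermat). So T⁻¹(3) = 3^17 mod 59.
Repeated squaring mod 59: 3^1 ≡ 3, 3^2 ≡ 3² = 9, 3^4 ≡ 9² = 81 ≡ 22, 3^8 ≡ 22² = 484 ≡ 12, 3^16 ≡ 12² = 144 ≡ 26. Since 17 = 16 + 1, 3^17 ≡ 26·3: 26·3 = 78 ≡ 19. So 3^17 ≡ 19 (mod 59).
Hence T⁻¹(3) = 19.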